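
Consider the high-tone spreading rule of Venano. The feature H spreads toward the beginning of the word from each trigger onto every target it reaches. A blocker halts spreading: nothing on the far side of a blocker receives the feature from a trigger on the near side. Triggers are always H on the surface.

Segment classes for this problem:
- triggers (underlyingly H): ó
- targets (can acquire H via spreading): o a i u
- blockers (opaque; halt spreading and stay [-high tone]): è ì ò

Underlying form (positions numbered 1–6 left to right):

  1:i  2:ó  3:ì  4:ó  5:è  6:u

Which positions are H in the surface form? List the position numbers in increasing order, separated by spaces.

From /ó/ at 2 leftward: 1 /i/ → H; word edge.
From /ó/ at 4 leftward: 3 /ì/ blocks.
Target with no active source: position 6 stays [-high tone].

1 2 4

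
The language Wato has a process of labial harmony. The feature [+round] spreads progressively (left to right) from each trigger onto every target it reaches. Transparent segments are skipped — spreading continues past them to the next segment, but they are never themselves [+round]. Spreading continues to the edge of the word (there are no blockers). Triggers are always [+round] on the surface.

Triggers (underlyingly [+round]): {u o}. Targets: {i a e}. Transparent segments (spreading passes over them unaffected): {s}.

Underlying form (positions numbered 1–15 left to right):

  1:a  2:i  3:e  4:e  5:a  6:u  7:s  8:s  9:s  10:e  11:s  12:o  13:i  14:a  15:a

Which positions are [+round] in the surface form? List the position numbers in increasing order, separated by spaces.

From /u/ at 6 rightward: 7 /s/ transparent; 8 /s/ transparent; 9 /s/ transparent; 10 /e/ → [+round]; 11 /s/ transparent; 12 /o/ is itself a trigger — this domain ends here.
From /o/ at 12 rightward: 13 /i/ → [+round]; 14 /a/ → [+round]; 15 /a/ → [+round]; word edge.
Targets with no active source: positions 1 2 3 4 5 stay [-round].

6 10 12 13 14 15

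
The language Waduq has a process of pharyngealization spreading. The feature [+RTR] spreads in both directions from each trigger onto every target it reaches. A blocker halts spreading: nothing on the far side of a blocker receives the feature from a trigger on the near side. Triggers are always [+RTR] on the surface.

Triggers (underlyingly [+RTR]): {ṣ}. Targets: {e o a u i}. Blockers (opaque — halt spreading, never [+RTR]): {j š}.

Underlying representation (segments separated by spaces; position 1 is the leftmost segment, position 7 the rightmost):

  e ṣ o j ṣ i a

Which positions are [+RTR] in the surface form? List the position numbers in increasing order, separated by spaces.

From /ṣ/ at 2 rightward: 3 /o/ → [+RTR]; 4 /j/ blocks.
From /ṣ/ at 2 leftward: 1 /e/ → [+RTR]; word edge.
From /ṣ/ at 5 rightward: 6 /i/ → [+RTR]; 7 /a/ → [+RTR]; word edge.
From /ṣ/ at 5 leftward: 4 /j/ blocks.

1 2 3 5 6 7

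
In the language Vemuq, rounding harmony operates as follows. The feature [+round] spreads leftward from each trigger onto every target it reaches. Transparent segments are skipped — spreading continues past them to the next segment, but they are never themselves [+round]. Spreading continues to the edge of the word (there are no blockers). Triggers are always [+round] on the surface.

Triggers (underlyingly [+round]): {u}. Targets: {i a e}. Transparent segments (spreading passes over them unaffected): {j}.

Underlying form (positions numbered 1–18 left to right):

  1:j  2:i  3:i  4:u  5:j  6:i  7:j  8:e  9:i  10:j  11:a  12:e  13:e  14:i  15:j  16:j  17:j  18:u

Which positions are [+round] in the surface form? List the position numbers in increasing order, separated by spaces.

2 3 4 6 8 9 11 12 13 14 18

From /u/ at 4 leftward: 3 /i/ → [+round]; 2 /i/ → [+round]; 1 /j/ transparent; word edge.
From /u/ at 18 leftward: 17 /j/ transparent; 16 /j/ transparent; 15 /j/ transparent; 14 /i/ → [+round]; 13 /e/ → [+round]; 12 /e/ → [+round]; 11 /a/ → [+round]; 10 /j/ transparent; 9 /i/ → [+round]; 8 /e/ → [+round]; 7 /j/ transparent; 6 /i/ → [+round]; 5 /j/ transparent; 4 /u/ is itself a trigger — this domain ends here.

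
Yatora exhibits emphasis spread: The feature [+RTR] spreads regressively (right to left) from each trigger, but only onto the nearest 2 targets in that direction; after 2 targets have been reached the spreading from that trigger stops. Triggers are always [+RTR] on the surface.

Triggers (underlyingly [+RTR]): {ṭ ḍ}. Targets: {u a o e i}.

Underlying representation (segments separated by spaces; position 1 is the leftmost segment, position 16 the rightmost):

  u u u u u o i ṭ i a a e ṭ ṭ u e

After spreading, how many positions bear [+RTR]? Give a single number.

7

From /ṭ/ at 8 leftward: 7 /i/ → [+RTR]; 6 /o/ → [+RTR]; bound reached.
From /ṭ/ at 13 leftward: 12 /e/ → [+RTR]; 11 /a/ → [+RTR]; bound reached.
From /ṭ/ at 14 leftward: 13 /ṭ/ is itself a trigger — this domain ends here.
Targets with no active source: positions 1 2 3 4 5 9 10 15 16 stay [-emphatic].
[+RTR] positions on the surface: 6 7 8 11 12 13 14.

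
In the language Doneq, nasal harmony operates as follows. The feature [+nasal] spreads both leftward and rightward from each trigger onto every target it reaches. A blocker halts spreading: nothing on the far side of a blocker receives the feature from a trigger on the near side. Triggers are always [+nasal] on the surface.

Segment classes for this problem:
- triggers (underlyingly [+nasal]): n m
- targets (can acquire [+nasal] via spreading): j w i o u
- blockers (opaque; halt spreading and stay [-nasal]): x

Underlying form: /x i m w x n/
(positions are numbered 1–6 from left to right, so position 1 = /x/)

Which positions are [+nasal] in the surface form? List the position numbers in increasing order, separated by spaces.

2 3 4 6

From /m/ at 3 rightward: 4 /w/ → [+nasal]; 5 /x/ blocks.
From /m/ at 3 leftward: 2 /i/ → [+nasal]; 1 /x/ blocks.
From /n/ at 6 rightward: word edge.
From /n/ at 6 leftward: 5 /x/ blocks.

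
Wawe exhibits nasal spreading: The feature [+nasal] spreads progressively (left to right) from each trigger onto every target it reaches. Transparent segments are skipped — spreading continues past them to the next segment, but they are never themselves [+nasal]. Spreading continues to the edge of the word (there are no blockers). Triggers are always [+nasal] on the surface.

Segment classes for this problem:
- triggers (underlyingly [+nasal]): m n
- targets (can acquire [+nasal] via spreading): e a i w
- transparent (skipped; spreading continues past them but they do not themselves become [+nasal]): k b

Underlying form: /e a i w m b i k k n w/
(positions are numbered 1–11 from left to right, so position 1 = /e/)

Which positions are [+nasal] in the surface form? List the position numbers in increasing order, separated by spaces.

From /m/ at 5 rightward: 6 /b/ transparent; 7 /i/ → [+nasal]; 8 /k/ transparent; 9 /k/ transparent; 10 /n/ is itself a trigger — this domain ends here.
From /n/ at 10 rightward: 11 /w/ → [+nasal]; word edge.
Targets with no active source: positions 1 2 3 4 stay [-nasal].

5 7 10 11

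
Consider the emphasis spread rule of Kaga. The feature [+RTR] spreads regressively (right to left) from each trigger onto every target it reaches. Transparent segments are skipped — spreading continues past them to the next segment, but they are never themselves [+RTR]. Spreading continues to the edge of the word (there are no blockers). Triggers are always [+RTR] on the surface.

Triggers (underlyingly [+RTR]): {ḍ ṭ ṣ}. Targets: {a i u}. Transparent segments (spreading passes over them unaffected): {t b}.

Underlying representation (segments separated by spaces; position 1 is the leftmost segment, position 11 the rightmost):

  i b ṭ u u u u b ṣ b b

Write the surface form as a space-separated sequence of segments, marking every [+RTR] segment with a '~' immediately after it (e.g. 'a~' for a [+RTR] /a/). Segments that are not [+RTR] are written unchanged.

From /ṭ/ at 3 leftward: 2 /b/ transparent; 1 /i/ → [+RTR]; word edge.
From /ṣ/ at 9 leftward: 8 /b/ transparent; 7 /u/ → [+RTR]; 6 /u/ → [+RTR]; 5 /u/ → [+RTR]; 4 /u/ → [+RTR]; 3 /ṭ/ is itself a trigger — this domain ends here.
[+RTR] positions on the surface: 1 3 4 5 6 7 9.

i~ b ṭ~ u~ u~ u~ u~ b ṣ~ b b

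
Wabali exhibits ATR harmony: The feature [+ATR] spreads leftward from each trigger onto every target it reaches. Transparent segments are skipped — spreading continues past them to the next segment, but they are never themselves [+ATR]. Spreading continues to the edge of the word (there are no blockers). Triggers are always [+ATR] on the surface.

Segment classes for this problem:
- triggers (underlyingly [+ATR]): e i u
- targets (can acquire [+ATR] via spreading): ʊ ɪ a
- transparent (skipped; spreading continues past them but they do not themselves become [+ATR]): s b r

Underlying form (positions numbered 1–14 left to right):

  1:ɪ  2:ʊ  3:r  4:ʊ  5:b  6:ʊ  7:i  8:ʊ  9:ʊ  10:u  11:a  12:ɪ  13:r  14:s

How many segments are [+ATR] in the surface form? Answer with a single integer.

8

From /i/ at 7 leftward: 6 /ʊ/ → [+ATR]; 5 /b/ transparent; 4 /ʊ/ → [+ATR]; 3 /r/ transparent; 2 /ʊ/ → [+ATR]; 1 /ɪ/ → [+ATR]; word edge.
From /u/ at 10 leftward: 9 /ʊ/ → [+ATR]; 8 /ʊ/ → [+ATR]; 7 /i/ is itself a trigger — this domain ends here.
Targets with no active source: positions 11 12 stay [-ATR].
[+ATR] positions on the surface: 1 2 4 6 7 8 9 10.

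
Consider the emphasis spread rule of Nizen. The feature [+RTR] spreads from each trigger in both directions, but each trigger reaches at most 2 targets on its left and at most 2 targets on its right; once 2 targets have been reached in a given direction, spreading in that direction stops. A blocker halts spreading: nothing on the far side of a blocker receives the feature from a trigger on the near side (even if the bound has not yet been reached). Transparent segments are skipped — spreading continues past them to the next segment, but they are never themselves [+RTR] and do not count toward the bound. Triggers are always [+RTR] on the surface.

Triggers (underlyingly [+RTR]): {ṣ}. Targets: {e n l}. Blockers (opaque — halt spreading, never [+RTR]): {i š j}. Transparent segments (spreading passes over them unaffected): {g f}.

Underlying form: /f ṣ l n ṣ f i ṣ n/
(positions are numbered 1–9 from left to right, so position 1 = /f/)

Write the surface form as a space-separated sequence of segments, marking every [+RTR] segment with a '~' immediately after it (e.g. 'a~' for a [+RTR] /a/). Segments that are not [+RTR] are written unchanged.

From /ṣ/ at 2 rightward: 3 /l/ → [+RTR]; 4 /n/ → [+RTR]; bound reached.
From /ṣ/ at 2 leftward: 1 /f/ transparent; word edge.
From /ṣ/ at 5 rightward: 6 /f/ transparent; 7 /i/ blocks.
From /ṣ/ at 5 leftward: 4 /n/ → [+RTR]; 3 /l/ → [+RTR]; bound reached.
From /ṣ/ at 8 rightward: 9 /n/ → [+RTR]; word edge.
From /ṣ/ at 8 leftward: 7 /i/ blocks.
[+RTR] positions on the surface: 2 3 4 5 8 9.

f ṣ~ l~ n~ ṣ~ f i ṣ~ n~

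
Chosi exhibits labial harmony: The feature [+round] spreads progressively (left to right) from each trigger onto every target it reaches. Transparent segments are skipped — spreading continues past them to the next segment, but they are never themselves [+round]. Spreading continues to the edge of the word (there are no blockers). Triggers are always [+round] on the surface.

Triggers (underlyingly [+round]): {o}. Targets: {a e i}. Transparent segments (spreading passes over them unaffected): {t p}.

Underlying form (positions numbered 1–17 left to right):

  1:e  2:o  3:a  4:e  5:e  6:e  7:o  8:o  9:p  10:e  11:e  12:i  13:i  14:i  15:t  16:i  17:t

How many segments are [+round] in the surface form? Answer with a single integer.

From /o/ at 2 rightward: 3 /a/ → [+round]; 4 /e/ → [+round]; 5 /e/ → [+round]; 6 /e/ → [+round]; 7 /o/ is itself a trigger — this domain ends here.
From /o/ at 7 rightward: 8 /o/ is itself a trigger — this domain ends here.
From /o/ at 8 rightward: 9 /p/ transparent; 10 /e/ → [+round]; 11 /e/ → [+round]; 12 /i/ → [+round]; 13 /i/ → [+round]; 14 /i/ → [+round]; 15 /t/ transparent; 16 /i/ → [+round]; 17 /t/ transparent; word edge.
Target with no active source: position 1 stays [-round].
[+round] positions on the surface: 2 3 4 5 6 7 8 10 11 12 13 14 16.

13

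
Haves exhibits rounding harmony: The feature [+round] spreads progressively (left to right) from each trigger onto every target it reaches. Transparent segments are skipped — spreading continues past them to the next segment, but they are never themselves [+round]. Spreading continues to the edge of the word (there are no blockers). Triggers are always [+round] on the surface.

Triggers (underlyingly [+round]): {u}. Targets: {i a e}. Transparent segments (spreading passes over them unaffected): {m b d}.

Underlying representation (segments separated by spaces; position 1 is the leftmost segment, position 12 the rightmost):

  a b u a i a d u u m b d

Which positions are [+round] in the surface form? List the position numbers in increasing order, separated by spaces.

From /u/ at 3 rightward: 4 /a/ → [+round]; 5 /i/ → [+round]; 6 /a/ → [+round]; 7 /d/ transparent; 8 /u/ is itself a trigger — this domain ends here.
From /u/ at 8 rightward: 9 /u/ is itself a trigger — this domain ends here.
From /u/ at 9 rightward: 10 /m/ transparent; 11 /b/ transparent; 12 /d/ transparent; word edge.
Target with no active source: position 1 stays [-round].

3 4 5 6 8 9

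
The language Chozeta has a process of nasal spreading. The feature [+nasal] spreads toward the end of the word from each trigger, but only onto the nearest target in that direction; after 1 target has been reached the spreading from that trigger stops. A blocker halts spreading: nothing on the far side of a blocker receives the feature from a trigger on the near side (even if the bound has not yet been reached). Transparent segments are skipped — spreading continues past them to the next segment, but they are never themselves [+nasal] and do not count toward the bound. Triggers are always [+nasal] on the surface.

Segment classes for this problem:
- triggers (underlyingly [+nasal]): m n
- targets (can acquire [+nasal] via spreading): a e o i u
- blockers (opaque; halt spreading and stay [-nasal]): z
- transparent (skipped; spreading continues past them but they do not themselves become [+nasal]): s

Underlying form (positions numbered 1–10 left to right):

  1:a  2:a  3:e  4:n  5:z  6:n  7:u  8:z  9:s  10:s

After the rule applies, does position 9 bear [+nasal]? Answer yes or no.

From /n/ at 4 rightward: 5 /z/ blocks.
From /n/ at 6 rightward: 7 /u/ → [+nasal]; bound reached.
Targets with no active source: positions 1 2 3 stay [-nasal].
[+nasal] positions on the surface: 4 6 7.

no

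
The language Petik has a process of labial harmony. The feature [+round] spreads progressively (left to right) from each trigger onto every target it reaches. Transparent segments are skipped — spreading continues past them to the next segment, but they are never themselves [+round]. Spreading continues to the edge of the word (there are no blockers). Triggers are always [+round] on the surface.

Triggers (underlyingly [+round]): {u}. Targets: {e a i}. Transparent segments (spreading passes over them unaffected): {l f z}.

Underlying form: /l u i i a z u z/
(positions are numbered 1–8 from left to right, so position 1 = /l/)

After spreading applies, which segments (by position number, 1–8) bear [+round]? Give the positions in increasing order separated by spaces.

From /u/ at 2 rightward: 3 /i/ → [+round]; 4 /i/ → [+round]; 5 /a/ → [+round]; 6 /z/ transparent; 7 /u/ is itself a trigger — this domain ends here.
From /u/ at 7 rightward: 8 /z/ transparent; word edge.

2 3 4 5 7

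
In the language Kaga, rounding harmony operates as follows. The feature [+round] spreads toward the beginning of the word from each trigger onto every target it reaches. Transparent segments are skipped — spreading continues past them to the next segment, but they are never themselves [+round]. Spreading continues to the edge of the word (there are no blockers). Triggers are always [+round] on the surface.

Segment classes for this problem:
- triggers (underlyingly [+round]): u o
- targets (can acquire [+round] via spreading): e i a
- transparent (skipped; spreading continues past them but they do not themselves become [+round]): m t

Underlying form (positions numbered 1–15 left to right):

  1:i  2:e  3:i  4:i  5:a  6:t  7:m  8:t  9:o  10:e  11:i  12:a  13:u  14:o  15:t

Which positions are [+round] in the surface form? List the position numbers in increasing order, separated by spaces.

1 2 3 4 5 9 10 11 12 13 14

From /o/ at 9 leftward: 8 /t/ transparent; 7 /m/ transparent; 6 /t/ transparent; 5 /a/ → [+round]; 4 /i/ → [+round]; 3 /i/ → [+round]; 2 /e/ → [+round]; 1 /i/ → [+round]; word edge.
From /u/ at 13 leftward: 12 /a/ → [+round]; 11 /i/ → [+round]; 10 /e/ → [+round]; 9 /o/ is itself a trigger — this domain ends here.
From /o/ at 14 leftward: 13 /u/ is itself a trigger — this domain ends here.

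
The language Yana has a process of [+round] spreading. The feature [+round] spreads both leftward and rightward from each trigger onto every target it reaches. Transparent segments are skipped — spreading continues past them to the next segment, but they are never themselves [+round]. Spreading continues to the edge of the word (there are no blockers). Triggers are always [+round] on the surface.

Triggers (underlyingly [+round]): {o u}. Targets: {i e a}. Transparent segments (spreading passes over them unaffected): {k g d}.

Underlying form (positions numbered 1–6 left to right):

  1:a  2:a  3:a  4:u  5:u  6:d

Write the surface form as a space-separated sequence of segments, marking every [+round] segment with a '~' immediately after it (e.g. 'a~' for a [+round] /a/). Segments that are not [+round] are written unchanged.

From /u/ at 4 rightward: 5 /u/ is itself a trigger — this domain ends here.
From /u/ at 4 leftward: 3 /a/ → [+round]; 2 /a/ → [+round]; 1 /a/ → [+round]; word edge.
From /u/ at 5 rightward: 6 /d/ transparent; word edge.
From /u/ at 5 leftward: 4 /u/ is itself a trigger — this domain ends here.
[+round] positions on the surface: 1 2 3 4 5.

a~ a~ a~ u~ u~ d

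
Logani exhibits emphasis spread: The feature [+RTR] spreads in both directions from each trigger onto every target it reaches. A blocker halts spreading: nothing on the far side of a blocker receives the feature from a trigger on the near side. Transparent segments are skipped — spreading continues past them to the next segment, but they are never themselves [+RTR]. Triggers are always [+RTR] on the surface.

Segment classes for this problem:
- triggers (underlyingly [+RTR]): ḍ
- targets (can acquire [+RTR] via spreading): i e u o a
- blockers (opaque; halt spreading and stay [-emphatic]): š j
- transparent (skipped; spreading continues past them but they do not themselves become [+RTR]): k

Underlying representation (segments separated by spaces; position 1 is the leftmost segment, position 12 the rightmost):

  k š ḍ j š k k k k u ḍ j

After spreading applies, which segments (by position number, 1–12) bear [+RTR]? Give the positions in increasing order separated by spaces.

3 10 11

From /ḍ/ at 3 rightward: 4 /j/ blocks.
From /ḍ/ at 3 leftward: 2 /š/ blocks.
From /ḍ/ at 11 rightward: 12 /j/ blocks.
From /ḍ/ at 11 leftward: 10 /u/ → [+RTR]; 9 /k/ transparent; 8 /k/ transparent; 7 /k/ transparent; 6 /k/ transparent; 5 /š/ blocks.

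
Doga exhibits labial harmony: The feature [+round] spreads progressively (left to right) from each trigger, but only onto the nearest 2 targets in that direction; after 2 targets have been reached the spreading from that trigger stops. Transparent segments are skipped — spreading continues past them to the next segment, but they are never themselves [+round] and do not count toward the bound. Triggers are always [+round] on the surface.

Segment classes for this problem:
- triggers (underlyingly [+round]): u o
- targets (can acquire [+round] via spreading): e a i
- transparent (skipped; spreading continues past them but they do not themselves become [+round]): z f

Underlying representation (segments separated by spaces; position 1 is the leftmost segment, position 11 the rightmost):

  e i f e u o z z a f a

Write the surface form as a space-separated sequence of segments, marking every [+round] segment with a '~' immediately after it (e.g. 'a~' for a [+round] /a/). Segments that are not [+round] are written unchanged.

e i f e u~ o~ z z a~ f a~

From /u/ at 5 rightward: 6 /o/ is itself a trigger — this domain ends here.
From /o/ at 6 rightward: 7 /z/ transparent; 8 /z/ transparent; 9 /a/ → [+round]; 10 /f/ transparent; 11 /a/ → [+round]; bound reached.
Targets with no active source: positions 1 2 4 stay [-round].
[+round] positions on the surface: 5 6 9 11.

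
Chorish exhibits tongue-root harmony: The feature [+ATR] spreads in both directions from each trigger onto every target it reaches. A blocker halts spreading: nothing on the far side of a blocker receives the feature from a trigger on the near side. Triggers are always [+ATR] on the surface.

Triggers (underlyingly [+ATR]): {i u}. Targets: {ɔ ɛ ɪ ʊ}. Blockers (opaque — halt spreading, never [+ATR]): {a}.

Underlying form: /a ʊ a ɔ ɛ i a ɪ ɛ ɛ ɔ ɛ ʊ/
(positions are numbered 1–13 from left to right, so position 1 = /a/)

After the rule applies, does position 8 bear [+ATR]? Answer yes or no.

From /i/ at 6 rightward: 7 /a/ blocks.
From /i/ at 6 leftward: 5 /ɛ/ → [+ATR]; 4 /ɔ/ → [+ATR]; 3 /a/ blocks.
Targets with no active source: positions 2 8 9 10 11 12 13 stay [-ATR].
[+ATR] positions on the surface: 4 5 6.

no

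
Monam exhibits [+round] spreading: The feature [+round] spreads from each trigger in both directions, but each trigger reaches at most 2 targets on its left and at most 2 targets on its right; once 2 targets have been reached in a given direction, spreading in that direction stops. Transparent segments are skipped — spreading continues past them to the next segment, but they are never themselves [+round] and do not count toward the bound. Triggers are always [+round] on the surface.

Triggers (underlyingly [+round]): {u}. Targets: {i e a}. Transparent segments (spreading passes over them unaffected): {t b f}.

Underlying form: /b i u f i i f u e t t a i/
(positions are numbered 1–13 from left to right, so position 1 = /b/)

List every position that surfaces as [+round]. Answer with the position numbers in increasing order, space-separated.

From /u/ at 3 rightward: 4 /f/ transparent; 5 /i/ → [+round]; 6 /i/ → [+round]; bound reached.
From /u/ at 3 leftward: 2 /i/ → [+round]; 1 /b/ transparent; word edge.
From /u/ at 8 rightward: 9 /e/ → [+round]; 10 /t/ transparent; 11 /t/ transparent; 12 /a/ → [+round]; bound reached.
From /u/ at 8 leftward: 7 /f/ transparent; 6 /i/ → [+round]; 5 /i/ → [+round]; bound reached.
Target with no active source: position 13 stays [-round].

2 3 5 6 8 9 12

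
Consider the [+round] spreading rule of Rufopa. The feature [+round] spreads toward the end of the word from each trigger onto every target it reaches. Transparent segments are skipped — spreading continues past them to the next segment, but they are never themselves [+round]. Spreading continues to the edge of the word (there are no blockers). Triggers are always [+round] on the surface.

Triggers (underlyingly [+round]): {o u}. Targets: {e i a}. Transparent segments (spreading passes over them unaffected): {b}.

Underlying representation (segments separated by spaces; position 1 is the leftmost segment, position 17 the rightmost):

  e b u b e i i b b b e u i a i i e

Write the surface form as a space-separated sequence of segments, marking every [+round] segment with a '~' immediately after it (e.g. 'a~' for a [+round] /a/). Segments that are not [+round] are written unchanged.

e b u~ b e~ i~ i~ b b b e~ u~ i~ a~ i~ i~ e~

From /u/ at 3 rightward: 4 /b/ transparent; 5 /e/ → [+round]; 6 /i/ → [+round]; 7 /i/ → [+round]; 8 /b/ transparent; 9 /b/ transparent; 10 /b/ transparent; 11 /e/ → [+round]; 12 /u/ is itself a trigger — this domain ends here.
From /u/ at 12 rightward: 13 /i/ → [+round]; 14 /a/ → [+round]; 15 /i/ → [+round]; 16 /i/ → [+round]; 17 /e/ → [+round]; word edge.
Target with no active source: position 1 stays [-round].
[+round] positions on the surface: 3 5 6 7 11 12 13 14 15 16 17.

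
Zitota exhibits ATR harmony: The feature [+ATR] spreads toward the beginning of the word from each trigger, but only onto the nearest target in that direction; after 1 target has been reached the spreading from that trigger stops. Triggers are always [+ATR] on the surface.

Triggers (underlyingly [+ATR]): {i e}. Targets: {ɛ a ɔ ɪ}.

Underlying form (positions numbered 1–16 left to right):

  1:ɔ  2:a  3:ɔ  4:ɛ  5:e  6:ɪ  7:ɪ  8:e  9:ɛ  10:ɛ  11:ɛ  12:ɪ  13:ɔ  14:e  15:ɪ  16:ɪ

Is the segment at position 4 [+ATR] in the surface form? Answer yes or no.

yes

From /e/ at 5 leftward: 4 /ɛ/ → [+ATR]; bound reached.
From /e/ at 8 leftward: 7 /ɪ/ → [+ATR]; bound reached.
From /e/ at 14 leftward: 13 /ɔ/ → [+ATR]; bound reached.
Targets with no active source: positions 1 2 3 6 9 10 11 12 15 16 stay [-ATR].
[+ATR] positions on the surface: 4 5 7 8 13 14.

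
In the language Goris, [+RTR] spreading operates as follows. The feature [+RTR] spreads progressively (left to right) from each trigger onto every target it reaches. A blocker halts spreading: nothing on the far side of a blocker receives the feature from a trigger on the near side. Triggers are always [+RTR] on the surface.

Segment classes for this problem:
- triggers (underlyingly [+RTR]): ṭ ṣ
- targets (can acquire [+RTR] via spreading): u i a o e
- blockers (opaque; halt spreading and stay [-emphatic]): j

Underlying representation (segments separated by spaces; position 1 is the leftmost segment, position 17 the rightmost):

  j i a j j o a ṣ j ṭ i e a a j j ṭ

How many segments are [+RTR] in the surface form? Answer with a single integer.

From /ṣ/ at 8 rightward: 9 /j/ blocks.
From /ṭ/ at 10 rightward: 11 /i/ → [+RTR]; 12 /e/ → [+RTR]; 13 /a/ → [+RTR]; 14 /a/ → [+RTR]; 15 /j/ blocks.
From /ṭ/ at 17 rightward: word edge.
Targets with no active source: positions 2 3 6 7 stay [-emphatic].
[+RTR] positions on the surface: 8 10 11 12 13 14 17.

7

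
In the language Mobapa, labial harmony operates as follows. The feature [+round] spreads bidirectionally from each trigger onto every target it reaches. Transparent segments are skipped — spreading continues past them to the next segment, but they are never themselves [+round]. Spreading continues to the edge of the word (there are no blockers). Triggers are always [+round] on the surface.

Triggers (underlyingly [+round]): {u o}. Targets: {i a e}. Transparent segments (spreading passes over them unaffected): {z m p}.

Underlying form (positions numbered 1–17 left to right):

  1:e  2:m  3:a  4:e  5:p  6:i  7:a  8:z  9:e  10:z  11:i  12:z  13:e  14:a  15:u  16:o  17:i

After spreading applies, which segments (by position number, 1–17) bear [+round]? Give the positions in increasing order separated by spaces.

1 3 4 6 7 9 11 13 14 15 16 17

From /u/ at 15 rightward: 16 /o/ is itself a trigger — this domain ends here.
From /u/ at 15 leftward: 14 /a/ → [+round]; 13 /e/ → [+round]; 12 /z/ transparent; 11 /i/ → [+round]; 10 /z/ transparent; 9 /e/ → [+round]; 8 /z/ transparent; 7 /a/ → [+round]; 6 /i/ → [+round]; 5 /p/ transparent; 4 /e/ → [+round]; 3 /a/ → [+round]; 2 /m/ transparent; 1 /e/ → [+round]; word edge.
From /o/ at 16 rightward: 17 /i/ → [+round]; word edge.
From /o/ at 16 leftward: 15 /u/ is itself a trigger — this domain ends here.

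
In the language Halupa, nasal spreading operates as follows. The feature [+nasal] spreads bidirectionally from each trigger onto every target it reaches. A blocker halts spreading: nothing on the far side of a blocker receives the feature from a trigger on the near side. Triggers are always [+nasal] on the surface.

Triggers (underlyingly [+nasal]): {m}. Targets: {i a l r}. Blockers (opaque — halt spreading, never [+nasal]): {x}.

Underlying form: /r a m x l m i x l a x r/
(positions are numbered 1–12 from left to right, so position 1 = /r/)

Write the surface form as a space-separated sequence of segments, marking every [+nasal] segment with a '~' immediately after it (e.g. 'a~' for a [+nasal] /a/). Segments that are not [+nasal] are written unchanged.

r~ a~ m~ x l~ m~ i~ x l a x r

From /m/ at 3 rightward: 4 /x/ blocks.
From /m/ at 3 leftward: 2 /a/ → [+nasal]; 1 /r/ → [+nasal]; word edge.
From /m/ at 6 rightward: 7 /i/ → [+nasal]; 8 /x/ blocks.
From /m/ at 6 leftward: 5 /l/ → [+nasal]; 4 /x/ blocks.
Targets with no active source: positions 9 10 12 stay [-nasal].
[+nasal] positions on the surface: 1 2 3 5 6 7.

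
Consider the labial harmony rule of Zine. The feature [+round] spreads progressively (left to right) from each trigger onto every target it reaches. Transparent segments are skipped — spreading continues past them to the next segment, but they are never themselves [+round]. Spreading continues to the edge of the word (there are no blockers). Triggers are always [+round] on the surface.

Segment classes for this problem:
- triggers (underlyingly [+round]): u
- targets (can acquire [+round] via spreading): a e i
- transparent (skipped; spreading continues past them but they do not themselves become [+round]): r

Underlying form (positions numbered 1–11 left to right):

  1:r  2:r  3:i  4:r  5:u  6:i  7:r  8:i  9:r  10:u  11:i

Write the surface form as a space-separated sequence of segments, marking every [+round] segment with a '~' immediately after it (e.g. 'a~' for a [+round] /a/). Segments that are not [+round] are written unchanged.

r r i r u~ i~ r i~ r u~ i~

From /u/ at 5 rightward: 6 /i/ → [+round]; 7 /r/ transparent; 8 /i/ → [+round]; 9 /r/ transparent; 10 /u/ is itself a trigger — this domain ends here.
From /u/ at 10 rightward: 11 /i/ → [+round]; word edge.
Target with no active source: position 3 stays [-round].
[+round] positions on the surface: 5 6 8 10 11.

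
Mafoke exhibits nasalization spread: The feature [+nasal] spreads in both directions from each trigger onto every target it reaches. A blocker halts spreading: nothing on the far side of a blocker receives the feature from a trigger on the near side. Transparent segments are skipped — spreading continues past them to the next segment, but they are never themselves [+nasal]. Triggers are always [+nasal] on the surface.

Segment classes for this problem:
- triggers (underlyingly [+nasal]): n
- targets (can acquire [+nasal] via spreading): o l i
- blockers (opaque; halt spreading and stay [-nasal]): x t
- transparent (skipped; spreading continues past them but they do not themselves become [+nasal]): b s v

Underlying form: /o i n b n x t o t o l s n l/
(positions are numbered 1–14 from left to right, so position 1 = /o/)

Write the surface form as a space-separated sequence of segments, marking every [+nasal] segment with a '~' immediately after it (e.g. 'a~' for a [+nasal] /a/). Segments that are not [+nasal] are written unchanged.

From /n/ at 3 rightward: 4 /b/ transparent; 5 /n/ is itself a trigger — this domain ends here.
From /n/ at 3 leftward: 2 /i/ → [+nasal]; 1 /o/ → [+nasal]; word edge.
From /n/ at 5 rightward: 6 /x/ blocks.
From /n/ at 5 leftward: 4 /b/ transparent; 3 /n/ is itself a trigger — this domain ends here.
From /n/ at 13 rightward: 14 /l/ → [+nasal]; word edge.
From /n/ at 13 leftward: 12 /s/ transparent; 11 /l/ → [+nasal]; 10 /o/ → [+nasal]; 9 /t/ blocks.
Target with no active source: position 8 stays [-nasal].
[+nasal] positions on the surface: 1 2 3 5 10 11 13 14.

o~ i~ n~ b n~ x t o t o~ l~ s n~ l~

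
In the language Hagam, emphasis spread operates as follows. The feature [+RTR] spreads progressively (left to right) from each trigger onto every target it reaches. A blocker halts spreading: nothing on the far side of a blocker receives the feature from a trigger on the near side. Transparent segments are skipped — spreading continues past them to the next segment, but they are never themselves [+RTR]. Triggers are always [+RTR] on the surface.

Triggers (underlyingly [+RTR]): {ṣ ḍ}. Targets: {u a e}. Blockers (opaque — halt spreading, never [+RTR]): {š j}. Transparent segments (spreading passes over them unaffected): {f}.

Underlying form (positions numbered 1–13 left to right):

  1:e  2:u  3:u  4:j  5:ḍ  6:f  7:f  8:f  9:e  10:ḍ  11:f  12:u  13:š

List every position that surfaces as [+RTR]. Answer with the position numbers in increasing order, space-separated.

5 9 10 12

From /ḍ/ at 5 rightward: 6 /f/ transparent; 7 /f/ transparent; 8 /f/ transparent; 9 /e/ → [+RTR]; 10 /ḍ/ is itself a trigger — this domain ends here.
From /ḍ/ at 10 rightward: 11 /f/ transparent; 12 /u/ → [+RTR]; 13 /š/ blocks.
Targets with no active source: positions 1 2 3 stay [-emphatic].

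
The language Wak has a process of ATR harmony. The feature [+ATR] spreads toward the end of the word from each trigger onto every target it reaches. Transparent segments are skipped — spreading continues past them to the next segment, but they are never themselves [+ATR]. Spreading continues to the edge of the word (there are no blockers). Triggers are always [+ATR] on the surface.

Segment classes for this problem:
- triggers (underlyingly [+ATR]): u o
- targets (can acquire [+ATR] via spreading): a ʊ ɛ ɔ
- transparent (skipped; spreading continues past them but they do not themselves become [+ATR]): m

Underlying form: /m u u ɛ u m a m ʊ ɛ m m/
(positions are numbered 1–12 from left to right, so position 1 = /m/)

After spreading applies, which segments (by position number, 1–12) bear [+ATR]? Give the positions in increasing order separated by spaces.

From /u/ at 2 rightward: 3 /u/ is itself a trigger — this domain ends here.
From /u/ at 3 rightward: 4 /ɛ/ → [+ATR]; 5 /u/ is itself a trigger — this domain ends here.
From /u/ at 5 rightward: 6 /m/ transparent; 7 /a/ → [+ATR]; 8 /m/ transparent; 9 /ʊ/ → [+ATR]; 10 /ɛ/ → [+ATR]; 11 /m/ transparent; 12 /m/ transparent; word edge.

2 3 4 5 7 9 10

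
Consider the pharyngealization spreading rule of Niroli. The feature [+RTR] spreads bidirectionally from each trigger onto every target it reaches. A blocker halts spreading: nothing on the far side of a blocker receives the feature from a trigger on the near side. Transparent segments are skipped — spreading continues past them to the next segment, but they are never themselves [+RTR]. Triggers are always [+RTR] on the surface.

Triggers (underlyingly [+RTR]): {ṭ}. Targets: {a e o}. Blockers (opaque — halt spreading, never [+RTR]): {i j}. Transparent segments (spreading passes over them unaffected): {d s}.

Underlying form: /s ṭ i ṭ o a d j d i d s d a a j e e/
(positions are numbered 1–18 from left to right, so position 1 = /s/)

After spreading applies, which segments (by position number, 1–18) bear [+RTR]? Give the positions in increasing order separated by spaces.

From /ṭ/ at 2 rightward: 3 /i/ blocks.
From /ṭ/ at 2 leftward: 1 /s/ transparent; word edge.
From /ṭ/ at 4 rightward: 5 /o/ → [+RTR]; 6 /a/ → [+RTR]; 7 /d/ transparent; 8 /j/ blocks.
From /ṭ/ at 4 leftward: 3 /i/ blocks.
Targets with no active source: positions 14 15 17 18 stay [-emphatic].

2 4 5 6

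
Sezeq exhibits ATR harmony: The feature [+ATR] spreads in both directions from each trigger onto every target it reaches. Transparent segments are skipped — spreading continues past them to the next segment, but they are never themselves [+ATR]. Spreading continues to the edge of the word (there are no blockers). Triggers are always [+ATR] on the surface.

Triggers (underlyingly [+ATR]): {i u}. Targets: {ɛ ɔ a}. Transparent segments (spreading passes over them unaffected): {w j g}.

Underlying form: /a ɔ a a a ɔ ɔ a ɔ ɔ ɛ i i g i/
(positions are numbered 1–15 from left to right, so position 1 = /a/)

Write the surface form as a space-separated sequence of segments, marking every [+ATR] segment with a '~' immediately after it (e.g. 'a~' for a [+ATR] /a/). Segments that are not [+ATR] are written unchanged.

a~ ɔ~ a~ a~ a~ ɔ~ ɔ~ a~ ɔ~ ɔ~ ɛ~ i~ i~ g i~

From /i/ at 12 rightward: 13 /i/ is itself a trigger — this domain ends here.
From /i/ at 12 leftward: 11 /ɛ/ → [+ATR]; 10 /ɔ/ → [+ATR]; 9 /ɔ/ → [+ATR]; 8 /a/ → [+ATR]; 7 /ɔ/ → [+ATR]; 6 /ɔ/ → [+ATR]; 5 /a/ → [+ATR]; 4 /a/ → [+ATR]; 3 /a/ → [+ATR]; 2 /ɔ/ → [+ATR]; 1 /a/ → [+ATR]; word edge.
From /i/ at 13 rightward: 14 /g/ transparent; 15 /i/ is itself a trigger — this domain ends here.
From /i/ at 13 leftward: 12 /i/ is itself a trigger — this domain ends here.
From /i/ at 15 rightward: word edge.
From /i/ at 15 leftward: 14 /g/ transparent; 13 /i/ is itself a trigger — this domain ends here.
[+ATR] positions on the surface: 1 2 3 4 5 6 7 8 9 10 11 12 13 15.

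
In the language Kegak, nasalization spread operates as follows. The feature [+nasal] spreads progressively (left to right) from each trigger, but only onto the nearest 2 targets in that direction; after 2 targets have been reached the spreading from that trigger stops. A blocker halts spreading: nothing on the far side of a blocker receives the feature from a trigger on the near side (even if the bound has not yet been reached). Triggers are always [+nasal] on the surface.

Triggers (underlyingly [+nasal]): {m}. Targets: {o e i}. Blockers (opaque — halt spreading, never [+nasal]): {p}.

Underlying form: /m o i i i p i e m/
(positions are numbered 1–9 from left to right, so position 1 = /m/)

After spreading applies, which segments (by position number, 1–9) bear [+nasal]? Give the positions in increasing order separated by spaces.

1 2 3 9

From /m/ at 1 rightward: 2 /o/ → [+nasal]; 3 /i/ → [+nasal]; bound reached.
From /m/ at 9 rightward: word edge.
Targets with no active source: positions 4 5 7 8 stay [-nasal].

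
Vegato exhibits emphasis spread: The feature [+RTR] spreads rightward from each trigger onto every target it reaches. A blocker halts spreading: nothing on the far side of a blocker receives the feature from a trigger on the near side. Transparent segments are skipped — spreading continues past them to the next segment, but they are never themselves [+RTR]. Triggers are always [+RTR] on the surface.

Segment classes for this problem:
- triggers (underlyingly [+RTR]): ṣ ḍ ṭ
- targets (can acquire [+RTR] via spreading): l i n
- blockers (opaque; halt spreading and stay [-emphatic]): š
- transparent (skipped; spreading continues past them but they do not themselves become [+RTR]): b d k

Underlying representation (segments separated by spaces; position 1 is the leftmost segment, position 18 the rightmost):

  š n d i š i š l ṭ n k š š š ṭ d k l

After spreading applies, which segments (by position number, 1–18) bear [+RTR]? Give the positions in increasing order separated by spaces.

From /ṭ/ at 9 rightward: 10 /n/ → [+RTR]; 11 /k/ transparent; 12 /š/ blocks.
From /ṭ/ at 15 rightward: 16 /d/ transparent; 17 /k/ transparent; 18 /l/ → [+RTR]; word edge.
Targets with no active source: positions 2 4 6 8 stay [-emphatic].

9 10 15 18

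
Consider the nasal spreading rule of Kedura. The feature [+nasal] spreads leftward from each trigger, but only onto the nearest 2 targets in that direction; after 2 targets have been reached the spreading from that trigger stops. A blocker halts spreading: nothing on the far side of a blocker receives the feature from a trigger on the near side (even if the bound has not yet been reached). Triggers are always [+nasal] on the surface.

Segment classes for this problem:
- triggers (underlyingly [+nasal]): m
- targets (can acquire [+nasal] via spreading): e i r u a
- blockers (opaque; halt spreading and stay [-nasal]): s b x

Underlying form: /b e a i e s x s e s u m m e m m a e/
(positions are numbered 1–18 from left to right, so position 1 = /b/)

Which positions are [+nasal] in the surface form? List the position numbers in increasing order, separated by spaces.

From /m/ at 12 leftward: 11 /u/ → [+nasal]; 10 /s/ blocks.
From /m/ at 13 leftward: 12 /m/ is itself a trigger — this domain ends here.
From /m/ at 15 leftward: 14 /e/ → [+nasal]; 13 /m/ is itself a trigger — this domain ends here.
From /m/ at 16 leftward: 15 /m/ is itself a trigger — this domain ends here.
Targets with no active source: positions 2 3 4 5 9 17 18 stay [-nasal].

11 12 13 14 15 16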